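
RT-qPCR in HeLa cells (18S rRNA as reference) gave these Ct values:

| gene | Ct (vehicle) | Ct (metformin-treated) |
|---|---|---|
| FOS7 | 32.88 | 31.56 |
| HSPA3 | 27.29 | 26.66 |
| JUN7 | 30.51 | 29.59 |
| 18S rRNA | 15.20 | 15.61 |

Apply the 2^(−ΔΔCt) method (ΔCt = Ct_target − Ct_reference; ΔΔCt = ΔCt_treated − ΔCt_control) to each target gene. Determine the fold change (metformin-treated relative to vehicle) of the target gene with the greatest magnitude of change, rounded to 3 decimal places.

FOS7: ΔΔCt = (31.56−15.61) − (32.88−15.20) = 15.95 − 17.68 = -1.73; fold change = 2^1.73 = 3.317
HSPA3: ΔΔCt = (26.66−15.61) − (27.29−15.20) = 11.05 − 12.09 = -1.04; fold change = 2^1.04 = 2.056
JUN7: ΔΔCt = (29.59−15.61) − (30.51−15.20) = 13.98 − 15.31 = -1.33; fold change = 2^1.33 = 2.514
FOS7 has the largest |ΔΔCt| = 1.73.

3.317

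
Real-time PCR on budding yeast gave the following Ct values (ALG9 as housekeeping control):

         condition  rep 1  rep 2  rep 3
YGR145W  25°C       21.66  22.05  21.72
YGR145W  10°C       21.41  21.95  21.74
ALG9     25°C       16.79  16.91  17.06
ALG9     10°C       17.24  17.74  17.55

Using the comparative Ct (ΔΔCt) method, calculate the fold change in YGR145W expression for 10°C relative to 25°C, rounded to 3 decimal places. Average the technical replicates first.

1.625

Mean Ct: YGR145W 25°C 21.810; YGR145W 10°C 21.700; ALG9 25°C 16.920; ALG9 10°C 17.510
ΔCt(25°C) = 21.810 − 16.920 = 4.890
ΔCt(10°C) = 21.700 − 17.510 = 4.190
ΔΔCt = 4.190 − 4.890 = -0.700
Fold change = 2^(−(-0.700)) = 2^0.700 = 1.6245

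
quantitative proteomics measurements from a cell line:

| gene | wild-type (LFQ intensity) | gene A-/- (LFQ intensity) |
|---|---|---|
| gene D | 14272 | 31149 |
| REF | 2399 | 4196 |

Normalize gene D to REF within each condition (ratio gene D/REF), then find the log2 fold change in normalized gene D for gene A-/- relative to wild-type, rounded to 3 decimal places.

gene D/REF (wild-type) = 14272 / 2399 = 5.9491
gene D/REF (gene A-/-) = 31149 / 4196 = 7.4235
Fold change = 7.4235 / 5.9491 = 1.2478
log2(1.2478) = 0.3194

0.319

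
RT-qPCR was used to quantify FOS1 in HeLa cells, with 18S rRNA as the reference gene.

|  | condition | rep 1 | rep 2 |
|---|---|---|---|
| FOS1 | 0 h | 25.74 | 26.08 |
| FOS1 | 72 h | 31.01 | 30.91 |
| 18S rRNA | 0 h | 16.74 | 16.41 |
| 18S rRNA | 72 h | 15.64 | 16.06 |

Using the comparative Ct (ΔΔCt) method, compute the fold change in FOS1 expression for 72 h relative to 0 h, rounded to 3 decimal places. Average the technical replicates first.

Mean Ct: FOS1 0 h 25.910; FOS1 72 h 30.960; 18S rRNA 0 h 16.575; 18S rRNA 72 h 15.850
ΔCt(0 h) = 25.910 − 16.575 = 9.335
ΔCt(72 h) = 30.960 − 15.850 = 15.110
ΔΔCt = 15.110 − 9.335 = 5.775
Fold change = 2^(−5.775) = 0.0183

0.018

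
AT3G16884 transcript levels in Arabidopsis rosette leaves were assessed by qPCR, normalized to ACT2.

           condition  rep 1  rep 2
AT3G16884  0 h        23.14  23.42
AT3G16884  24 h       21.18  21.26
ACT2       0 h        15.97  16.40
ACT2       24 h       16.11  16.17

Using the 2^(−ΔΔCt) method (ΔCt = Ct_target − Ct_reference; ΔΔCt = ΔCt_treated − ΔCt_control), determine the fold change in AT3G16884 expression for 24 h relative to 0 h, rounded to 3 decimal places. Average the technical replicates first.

Mean Ct: AT3G16884 0 h 23.280; AT3G16884 24 h 21.220; ACT2 0 h 16.185; ACT2 24 h 16.140
ΔCt(0 h) = 23.280 − 16.185 = 7.095
ΔCt(24 h) = 21.220 − 16.140 = 5.080
ΔΔCt = 5.080 − 7.095 = -2.015
Fold change = 2^(−(-2.015)) = 2^2.015 = 4.0418

4.042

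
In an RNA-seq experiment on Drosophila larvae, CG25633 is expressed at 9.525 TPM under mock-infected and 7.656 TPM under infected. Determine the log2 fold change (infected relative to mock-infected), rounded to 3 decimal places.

Fold change = 7.656 / 9.525 = 0.8038
log2(0.8038) = -0.3151

-0.315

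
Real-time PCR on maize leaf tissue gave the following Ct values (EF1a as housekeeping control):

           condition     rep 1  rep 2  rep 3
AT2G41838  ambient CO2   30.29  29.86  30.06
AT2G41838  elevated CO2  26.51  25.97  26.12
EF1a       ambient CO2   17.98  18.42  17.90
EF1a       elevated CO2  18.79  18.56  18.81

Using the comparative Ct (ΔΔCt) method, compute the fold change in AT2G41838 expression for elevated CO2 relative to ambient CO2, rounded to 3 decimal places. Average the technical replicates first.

Mean Ct: AT2G41838 ambient CO2 30.070; AT2G41838 elevated CO2 26.200; EF1a ambient CO2 18.100; EF1a elevated CO2 18.720
ΔCt(ambient CO2) = 30.070 − 18.100 = 11.970
ΔCt(elevated CO2) = 26.200 − 18.720 = 7.480
ΔΔCt = 7.480 − 11.970 = -4.490
Fold change = 2^(−(-4.490)) = 2^4.490 = 22.4711

22.471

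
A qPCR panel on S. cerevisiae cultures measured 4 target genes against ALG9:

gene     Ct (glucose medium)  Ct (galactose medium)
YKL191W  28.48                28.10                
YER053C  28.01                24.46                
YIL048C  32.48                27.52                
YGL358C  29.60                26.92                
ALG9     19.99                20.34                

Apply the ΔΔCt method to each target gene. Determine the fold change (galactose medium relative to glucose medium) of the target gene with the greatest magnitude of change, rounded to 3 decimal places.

39.671

YKL191W: ΔΔCt = (28.10−20.34) − (28.48−19.99) = 7.76 − 8.49 = -0.73; fold change = 2^0.73 = 1.659
YER053C: ΔΔCt = (24.46−20.34) − (28.01−19.99) = 4.12 − 8.02 = -3.90; fold change = 2^3.90 = 14.929
YIL048C: ΔΔCt = (27.52−20.34) − (32.48−19.99) = 7.18 − 12.49 = -5.31; fold change = 2^5.31 = 39.671
YGL358C: ΔΔCt = (26.92−20.34) − (29.60−19.99) = 6.58 − 9.61 = -3.03; fold change = 2^3.03 = 8.168
YIL048C has the largest |ΔΔCt| = 5.31.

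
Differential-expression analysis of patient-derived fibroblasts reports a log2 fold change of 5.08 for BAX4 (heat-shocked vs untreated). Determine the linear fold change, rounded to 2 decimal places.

Fold change = 2^(5.08) = 33.825

33.82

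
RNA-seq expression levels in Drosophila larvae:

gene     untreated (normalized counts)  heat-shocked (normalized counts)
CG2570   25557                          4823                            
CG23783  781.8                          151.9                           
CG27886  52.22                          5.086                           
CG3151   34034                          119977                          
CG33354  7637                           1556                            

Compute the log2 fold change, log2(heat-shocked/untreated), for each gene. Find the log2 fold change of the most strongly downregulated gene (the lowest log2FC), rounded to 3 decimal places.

-3.360

log2(4823/25557) = -2.406  (CG2570)
log2(151.9/781.8) = -2.364  (CG23783)
log2(5.086/52.22) = -3.360  (CG27886)
log2(119977/34034) = 1.818  (CG3151)
log2(1556/7637) = -2.295  (CG33354)
CG27886 is most strongly downregulated.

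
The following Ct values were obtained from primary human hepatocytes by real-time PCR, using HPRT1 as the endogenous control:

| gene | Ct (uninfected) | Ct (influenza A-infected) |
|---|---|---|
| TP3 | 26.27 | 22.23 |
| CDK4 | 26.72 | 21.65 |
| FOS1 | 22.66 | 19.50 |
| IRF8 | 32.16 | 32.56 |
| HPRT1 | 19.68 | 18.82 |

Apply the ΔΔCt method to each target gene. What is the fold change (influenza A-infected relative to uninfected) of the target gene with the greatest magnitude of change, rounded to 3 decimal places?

TP3: ΔΔCt = (22.23−18.82) − (26.27−19.68) = 3.41 − 6.59 = -3.18; fold change = 2^3.18 = 9.063
CDK4: ΔΔCt = (21.65−18.82) − (26.72−19.68) = 2.83 − 7.04 = -4.21; fold change = 2^4.21 = 18.507
FOS1: ΔΔCt = (19.50−18.82) − (22.66−19.68) = 0.68 − 2.98 = -2.30; fold change = 2^2.30 = 4.925
IRF8: ΔΔCt = (32.56−18.82) − (32.16−19.68) = 13.74 − 12.48 = 1.26; fold change = 2^-1.26 = 0.418
CDK4 has the largest |ΔΔCt| = 4.21.

18.507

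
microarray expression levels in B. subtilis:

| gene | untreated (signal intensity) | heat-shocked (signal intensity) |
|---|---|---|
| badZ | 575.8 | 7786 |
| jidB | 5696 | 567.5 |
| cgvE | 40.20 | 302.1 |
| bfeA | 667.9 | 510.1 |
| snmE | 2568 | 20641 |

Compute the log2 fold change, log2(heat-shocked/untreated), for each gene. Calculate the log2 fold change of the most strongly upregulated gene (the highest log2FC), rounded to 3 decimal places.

3.757

log2(7786/575.8) = 3.757  (badZ)
log2(567.5/5696) = -3.327  (jidB)
log2(302.1/40.20) = 2.910  (cgvE)
log2(510.1/667.9) = -0.389  (bfeA)
log2(20641/2568) = 3.007  (snmE)
badZ is most strongly upregulated.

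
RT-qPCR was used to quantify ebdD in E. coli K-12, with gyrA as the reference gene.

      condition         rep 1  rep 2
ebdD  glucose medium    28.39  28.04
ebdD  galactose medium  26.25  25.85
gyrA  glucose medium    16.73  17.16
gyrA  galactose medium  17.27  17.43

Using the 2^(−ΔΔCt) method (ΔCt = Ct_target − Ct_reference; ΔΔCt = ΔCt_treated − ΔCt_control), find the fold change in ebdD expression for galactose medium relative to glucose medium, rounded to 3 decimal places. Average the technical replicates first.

Mean Ct: ebdD glucose medium 28.215; ebdD galactose medium 26.050; gyrA glucose medium 16.945; gyrA galactose medium 17.350
ΔCt(glucose medium) = 28.215 − 16.945 = 11.270
ΔCt(galactose medium) = 26.050 − 17.350 = 8.700
ΔΔCt = 8.700 − 11.270 = -2.570
Fold change = 2^(−(-2.570)) = 2^2.570 = 5.9381

5.938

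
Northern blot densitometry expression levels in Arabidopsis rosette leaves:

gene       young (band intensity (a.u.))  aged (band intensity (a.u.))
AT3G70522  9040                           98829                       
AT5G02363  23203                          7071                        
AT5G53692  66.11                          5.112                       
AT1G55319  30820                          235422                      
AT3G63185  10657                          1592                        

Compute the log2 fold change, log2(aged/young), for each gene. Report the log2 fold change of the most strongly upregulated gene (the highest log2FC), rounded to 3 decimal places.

3.451

log2(98829/9040) = 3.451  (AT3G70522)
log2(7071/23203) = -1.714  (AT5G02363)
log2(5.112/66.11) = -3.693  (AT5G53692)
log2(235422/30820) = 2.933  (AT1G55319)
log2(1592/10657) = -2.743  (AT3G63185)
AT3G70522 is most strongly upregulated.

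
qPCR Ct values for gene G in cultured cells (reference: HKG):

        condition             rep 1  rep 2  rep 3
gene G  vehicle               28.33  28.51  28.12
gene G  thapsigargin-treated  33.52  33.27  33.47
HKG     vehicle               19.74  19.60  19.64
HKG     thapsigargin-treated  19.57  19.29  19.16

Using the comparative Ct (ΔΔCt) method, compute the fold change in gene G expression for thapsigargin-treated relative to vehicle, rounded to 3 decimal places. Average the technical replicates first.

0.023

Mean Ct: gene G vehicle 28.320; gene G thapsigargin-treated 33.420; HKG vehicle 19.660; HKG thapsigargin-treated 19.340
ΔCt(vehicle) = 28.320 − 19.660 = 8.660
ΔCt(thapsigargin-treated) = 33.420 − 19.340 = 14.080
ΔΔCt = 14.080 − 8.660 = 5.420
Fold change = 2^(−5.420) = 0.0234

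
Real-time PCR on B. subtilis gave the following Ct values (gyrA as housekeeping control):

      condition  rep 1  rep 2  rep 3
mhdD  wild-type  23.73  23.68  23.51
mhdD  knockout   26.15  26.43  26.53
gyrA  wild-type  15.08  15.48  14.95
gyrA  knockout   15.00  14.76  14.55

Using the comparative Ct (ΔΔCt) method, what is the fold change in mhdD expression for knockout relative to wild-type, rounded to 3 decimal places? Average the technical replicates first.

0.114

Mean Ct: mhdD wild-type 23.640; mhdD knockout 26.370; gyrA wild-type 15.170; gyrA knockout 14.770
ΔCt(wild-type) = 23.640 − 15.170 = 8.470
ΔCt(knockout) = 26.370 − 14.770 = 11.600
ΔΔCt = 11.600 − 8.470 = 3.130
Fold change = 2^(−3.130) = 0.1142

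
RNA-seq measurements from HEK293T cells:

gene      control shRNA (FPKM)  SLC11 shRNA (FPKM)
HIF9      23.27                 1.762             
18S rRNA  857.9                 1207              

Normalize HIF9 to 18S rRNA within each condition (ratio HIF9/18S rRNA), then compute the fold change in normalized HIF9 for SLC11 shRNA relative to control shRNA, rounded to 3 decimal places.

0.054

HIF9/18S rRNA (control shRNA) = 23.27 / 857.9 = 0.027124
HIF9/18S rRNA (SLC11 shRNA) = 1.762 / 1207 = 0.0014598
Fold change = 0.0014598 / 0.027124 = 0.0538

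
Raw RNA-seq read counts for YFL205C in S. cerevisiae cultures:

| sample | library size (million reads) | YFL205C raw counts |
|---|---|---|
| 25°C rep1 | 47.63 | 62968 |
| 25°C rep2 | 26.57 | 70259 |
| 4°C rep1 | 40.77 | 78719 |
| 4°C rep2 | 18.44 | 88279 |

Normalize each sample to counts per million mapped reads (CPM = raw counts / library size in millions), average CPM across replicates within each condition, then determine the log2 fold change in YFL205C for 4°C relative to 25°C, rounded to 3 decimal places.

CPM(25°C rep1) = 62968 / 47.63 = 1322.0239
CPM(25°C rep2) = 70259 / 26.57 = 2644.2981
CPM(4°C rep1) = 78719 / 40.77 = 1930.8070
CPM(4°C rep2) = 88279 / 18.44 = 4787.3644
mean CPM(25°C) = 1983.1610; mean CPM(4°C) = 3359.0857
Fold change = 3359.0857 / 1983.1610 = 1.69380
log2(1.69380) = 0.7603

0.760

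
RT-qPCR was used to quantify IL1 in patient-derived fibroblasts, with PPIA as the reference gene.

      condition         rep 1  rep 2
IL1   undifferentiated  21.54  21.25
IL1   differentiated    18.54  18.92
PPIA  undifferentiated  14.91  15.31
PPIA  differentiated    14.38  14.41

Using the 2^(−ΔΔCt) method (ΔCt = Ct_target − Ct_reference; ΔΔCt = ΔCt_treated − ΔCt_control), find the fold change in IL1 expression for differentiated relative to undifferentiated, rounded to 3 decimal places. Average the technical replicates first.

3.864

Mean Ct: IL1 undifferentiated 21.395; IL1 differentiated 18.730; PPIA undifferentiated 15.110; PPIA differentiated 14.395
ΔCt(undifferentiated) = 21.395 − 15.110 = 6.285
ΔCt(differentiated) = 18.730 − 14.395 = 4.335
ΔΔCt = 4.335 − 6.285 = -1.950
Fold change = 2^(−(-1.950)) = 2^1.950 = 3.8637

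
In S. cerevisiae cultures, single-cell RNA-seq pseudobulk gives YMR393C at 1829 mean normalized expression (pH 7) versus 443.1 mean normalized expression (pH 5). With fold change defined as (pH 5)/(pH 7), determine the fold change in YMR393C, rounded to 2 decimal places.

0.24

Fold change = 443.1 / 1829 = 0.242
YMR393C is downregulated.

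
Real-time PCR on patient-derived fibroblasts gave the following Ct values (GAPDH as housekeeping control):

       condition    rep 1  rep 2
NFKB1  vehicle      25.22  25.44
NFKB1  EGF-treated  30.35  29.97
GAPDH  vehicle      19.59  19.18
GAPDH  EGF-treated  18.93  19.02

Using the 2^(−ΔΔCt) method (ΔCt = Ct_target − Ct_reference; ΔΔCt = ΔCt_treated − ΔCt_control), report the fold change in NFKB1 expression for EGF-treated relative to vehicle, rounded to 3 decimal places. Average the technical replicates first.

Mean Ct: NFKB1 vehicle 25.330; NFKB1 EGF-treated 30.160; GAPDH vehicle 19.385; GAPDH EGF-treated 18.975
ΔCt(vehicle) = 25.330 − 19.385 = 5.945
ΔCt(EGF-treated) = 30.160 − 18.975 = 11.185
ΔΔCt = 11.185 − 5.945 = 5.240
Fold change = 2^(−5.240) = 0.0265

0.026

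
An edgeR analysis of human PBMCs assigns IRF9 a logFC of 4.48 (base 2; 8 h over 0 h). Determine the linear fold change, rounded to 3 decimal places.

Fold change = 2^(4.48) = 22.3159

22.316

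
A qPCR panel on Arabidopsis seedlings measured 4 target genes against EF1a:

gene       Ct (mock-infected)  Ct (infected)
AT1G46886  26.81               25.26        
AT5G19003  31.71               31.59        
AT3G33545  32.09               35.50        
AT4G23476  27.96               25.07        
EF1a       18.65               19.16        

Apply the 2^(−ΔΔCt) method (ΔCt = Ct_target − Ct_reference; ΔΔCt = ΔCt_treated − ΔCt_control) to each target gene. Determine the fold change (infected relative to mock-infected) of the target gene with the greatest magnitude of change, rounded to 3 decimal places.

10.556

AT1G46886: ΔΔCt = (25.26−19.16) − (26.81−18.65) = 6.10 − 8.16 = -2.06; fold change = 2^2.06 = 4.170
AT5G19003: ΔΔCt = (31.59−19.16) − (31.71−18.65) = 12.43 − 13.06 = -0.63; fold change = 2^0.63 = 1.548
AT3G33545: ΔΔCt = (35.50−19.16) − (32.09−18.65) = 16.34 − 13.44 = 2.90; fold change = 2^-2.90 = 0.134
AT4G23476: ΔΔCt = (25.07−19.16) − (27.96−18.65) = 5.91 − 9.31 = -3.40; fold change = 2^3.40 = 10.556
AT4G23476 has the largest |ΔΔCt| = 3.40.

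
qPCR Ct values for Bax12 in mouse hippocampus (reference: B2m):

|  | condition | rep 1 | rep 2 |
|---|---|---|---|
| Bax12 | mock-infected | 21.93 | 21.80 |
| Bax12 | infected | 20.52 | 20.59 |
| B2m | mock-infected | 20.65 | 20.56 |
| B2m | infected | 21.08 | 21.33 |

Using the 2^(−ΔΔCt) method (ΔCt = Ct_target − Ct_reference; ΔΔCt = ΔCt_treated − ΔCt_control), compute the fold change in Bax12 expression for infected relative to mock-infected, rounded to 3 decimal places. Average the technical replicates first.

Mean Ct: Bax12 mock-infected 21.865; Bax12 infected 20.555; B2m mock-infected 20.605; B2m infected 21.205
ΔCt(mock-infected) = 21.865 − 20.605 = 1.260
ΔCt(infected) = 20.555 − 21.205 = -0.650
ΔΔCt = -0.650 − 1.260 = -1.910
Fold change = 2^(−(-1.910)) = 2^1.910 = 3.7581

3.758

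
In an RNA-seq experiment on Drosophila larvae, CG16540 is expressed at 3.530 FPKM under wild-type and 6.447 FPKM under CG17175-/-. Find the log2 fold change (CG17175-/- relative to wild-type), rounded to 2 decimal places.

0.87

Fold change = 6.447 / 3.530 = 1.8263
log2(1.8263) = 0.869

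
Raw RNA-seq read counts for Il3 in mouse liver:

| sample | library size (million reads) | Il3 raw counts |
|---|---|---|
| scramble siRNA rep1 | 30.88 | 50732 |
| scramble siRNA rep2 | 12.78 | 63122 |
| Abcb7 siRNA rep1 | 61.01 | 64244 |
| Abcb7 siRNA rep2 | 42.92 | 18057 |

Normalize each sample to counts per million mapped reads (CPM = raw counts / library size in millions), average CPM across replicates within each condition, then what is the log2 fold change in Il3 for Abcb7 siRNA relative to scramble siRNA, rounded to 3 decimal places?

CPM(scramble siRNA rep1) = 50732 / 30.88 = 1642.8756
CPM(scramble siRNA rep2) = 63122 / 12.78 = 4939.1236
CPM(Abcb7 siRNA rep1) = 64244 / 61.01 = 1053.0077
CPM(Abcb7 siRNA rep2) = 18057 / 42.92 = 420.7130
mean CPM(scramble siRNA) = 3290.9996; mean CPM(Abcb7 siRNA) = 736.8603
Fold change = 736.8603 / 3290.9996 = 0.22390
log2(0.22390) = -2.1591

-2.159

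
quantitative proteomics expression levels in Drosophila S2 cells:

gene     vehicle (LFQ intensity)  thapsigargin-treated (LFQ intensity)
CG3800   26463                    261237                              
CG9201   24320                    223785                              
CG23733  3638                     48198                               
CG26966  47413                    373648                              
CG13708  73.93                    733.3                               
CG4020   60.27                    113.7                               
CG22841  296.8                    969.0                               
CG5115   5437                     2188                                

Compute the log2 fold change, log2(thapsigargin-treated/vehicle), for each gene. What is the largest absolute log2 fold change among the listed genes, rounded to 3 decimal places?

3.728

log2(261237/26463) = 3.303  (CG3800)
log2(223785/24320) = 3.202  (CG9201)
log2(48198/3638) = 3.728  (CG23733)
log2(373648/47413) = 2.978  (CG26966)
log2(733.3/73.93) = 3.310  (CG13708)
log2(113.7/60.27) = 0.916  (CG4020)
log2(969.0/296.8) = 1.707  (CG22841)
log2(2188/5437) = -1.313  (CG5115)
The largest magnitude belongs to CG23733.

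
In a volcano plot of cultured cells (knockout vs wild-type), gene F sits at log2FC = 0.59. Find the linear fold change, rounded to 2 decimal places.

Fold change = 2^(0.59) = 1.505

1.51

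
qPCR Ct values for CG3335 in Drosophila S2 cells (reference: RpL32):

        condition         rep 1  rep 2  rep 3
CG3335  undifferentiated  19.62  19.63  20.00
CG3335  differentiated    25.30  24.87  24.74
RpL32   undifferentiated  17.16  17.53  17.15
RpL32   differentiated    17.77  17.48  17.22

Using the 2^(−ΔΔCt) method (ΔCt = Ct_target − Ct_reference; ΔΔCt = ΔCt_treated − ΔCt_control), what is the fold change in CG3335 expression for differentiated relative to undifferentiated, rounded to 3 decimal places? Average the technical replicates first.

Mean Ct: CG3335 undifferentiated 19.750; CG3335 differentiated 24.970; RpL32 undifferentiated 17.280; RpL32 differentiated 17.490
ΔCt(undifferentiated) = 19.750 − 17.280 = 2.470
ΔCt(differentiated) = 24.970 − 17.490 = 7.480
ΔΔCt = 7.480 − 2.470 = 5.010
Fold change = 2^(−5.010) = 0.0310

0.031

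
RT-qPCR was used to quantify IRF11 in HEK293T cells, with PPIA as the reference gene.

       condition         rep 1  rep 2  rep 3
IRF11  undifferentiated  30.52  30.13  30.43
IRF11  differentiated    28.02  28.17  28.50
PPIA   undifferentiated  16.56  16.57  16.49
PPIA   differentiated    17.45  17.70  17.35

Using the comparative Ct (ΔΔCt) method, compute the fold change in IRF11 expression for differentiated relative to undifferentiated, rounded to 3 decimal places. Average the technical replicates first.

Mean Ct: IRF11 undifferentiated 30.360; IRF11 differentiated 28.230; PPIA undifferentiated 16.540; PPIA differentiated 17.500
ΔCt(undifferentiated) = 30.360 − 16.540 = 13.820
ΔCt(differentiated) = 28.230 − 17.500 = 10.730
ΔΔCt = 10.730 − 13.820 = -3.090
Fold change = 2^(−(-3.090)) = 2^3.090 = 8.5150

8.515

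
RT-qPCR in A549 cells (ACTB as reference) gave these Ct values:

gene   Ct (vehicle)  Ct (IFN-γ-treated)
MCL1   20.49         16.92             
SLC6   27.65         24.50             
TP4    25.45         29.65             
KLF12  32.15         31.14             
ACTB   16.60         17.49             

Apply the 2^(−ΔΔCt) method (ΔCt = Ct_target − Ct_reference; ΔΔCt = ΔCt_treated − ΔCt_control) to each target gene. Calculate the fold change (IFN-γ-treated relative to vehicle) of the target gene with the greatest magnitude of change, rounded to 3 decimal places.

22.009

MCL1: ΔΔCt = (16.92−17.49) − (20.49−16.60) = -0.57 − 3.89 = -4.46; fold change = 2^4.46 = 22.009
SLC6: ΔΔCt = (24.50−17.49) − (27.65−16.60) = 7.01 − 11.05 = -4.04; fold change = 2^4.04 = 16.450
TP4: ΔΔCt = (29.65−17.49) − (25.45−16.60) = 12.16 − 8.85 = 3.31; fold change = 2^-3.31 = 0.101
KLF12: ΔΔCt = (31.14−17.49) − (32.15−16.60) = 13.65 − 15.55 = -1.90; fold change = 2^1.90 = 3.732
MCL1 has the largest |ΔΔCt| = 4.46.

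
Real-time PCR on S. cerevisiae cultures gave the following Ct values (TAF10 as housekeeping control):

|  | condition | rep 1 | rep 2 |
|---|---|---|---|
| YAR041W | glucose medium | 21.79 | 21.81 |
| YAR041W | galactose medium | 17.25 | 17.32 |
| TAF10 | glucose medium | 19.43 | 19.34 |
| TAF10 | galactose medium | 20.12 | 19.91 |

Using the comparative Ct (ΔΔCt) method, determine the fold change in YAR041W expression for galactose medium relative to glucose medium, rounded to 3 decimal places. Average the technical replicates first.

Mean Ct: YAR041W glucose medium 21.800; YAR041W galactose medium 17.285; TAF10 glucose medium 19.385; TAF10 galactose medium 20.015
ΔCt(glucose medium) = 21.800 − 19.385 = 2.415
ΔCt(galactose medium) = 17.285 − 20.015 = -2.730
ΔΔCt = -2.730 − 2.415 = -5.145
Fold change = 2^(−(-5.145)) = 2^5.145 = 35.3834

35.383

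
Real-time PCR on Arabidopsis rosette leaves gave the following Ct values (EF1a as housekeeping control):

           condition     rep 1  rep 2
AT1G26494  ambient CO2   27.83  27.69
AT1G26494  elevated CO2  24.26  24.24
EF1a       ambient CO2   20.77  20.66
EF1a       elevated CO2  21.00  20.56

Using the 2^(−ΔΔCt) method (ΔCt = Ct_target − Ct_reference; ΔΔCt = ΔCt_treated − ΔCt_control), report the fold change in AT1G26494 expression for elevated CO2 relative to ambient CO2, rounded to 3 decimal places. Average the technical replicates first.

Mean Ct: AT1G26494 ambient CO2 27.760; AT1G26494 elevated CO2 24.250; EF1a ambient CO2 20.715; EF1a elevated CO2 20.780
ΔCt(ambient CO2) = 27.760 − 20.715 = 7.045
ΔCt(elevated CO2) = 24.250 − 20.780 = 3.470
ΔΔCt = 3.470 − 7.045 = -3.575
Fold change = 2^(−(-3.575)) = 2^3.575 = 11.9174

11.917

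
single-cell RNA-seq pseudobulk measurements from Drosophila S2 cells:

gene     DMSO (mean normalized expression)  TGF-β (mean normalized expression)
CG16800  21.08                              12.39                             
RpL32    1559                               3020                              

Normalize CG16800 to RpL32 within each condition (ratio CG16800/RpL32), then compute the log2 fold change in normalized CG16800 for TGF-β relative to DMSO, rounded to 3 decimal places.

-1.721

CG16800/RpL32 (DMSO) = 21.08 / 1559 = 0.013521
CG16800/RpL32 (TGF-β) = 12.39 / 3020 = 0.0041026
Fold change = 0.0041026 / 0.013521 = 0.3034
log2(0.3034) = -1.7206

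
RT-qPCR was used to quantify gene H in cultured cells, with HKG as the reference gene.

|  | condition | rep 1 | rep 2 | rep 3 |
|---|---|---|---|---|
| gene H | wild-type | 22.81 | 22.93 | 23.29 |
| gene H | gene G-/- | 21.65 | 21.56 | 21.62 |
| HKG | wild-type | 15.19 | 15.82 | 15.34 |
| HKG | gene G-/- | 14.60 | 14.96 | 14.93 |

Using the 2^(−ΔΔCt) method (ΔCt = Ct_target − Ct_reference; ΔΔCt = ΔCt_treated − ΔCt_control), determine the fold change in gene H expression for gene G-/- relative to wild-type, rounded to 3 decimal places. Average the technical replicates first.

Mean Ct: gene H wild-type 23.010; gene H gene G-/- 21.610; HKG wild-type 15.450; HKG gene G-/- 14.830
ΔCt(wild-type) = 23.010 − 15.450 = 7.560
ΔCt(gene G-/-) = 21.610 − 14.830 = 6.780
ΔΔCt = 6.780 − 7.560 = -0.780
Fold change = 2^(−(-0.780)) = 2^0.780 = 1.7171

1.717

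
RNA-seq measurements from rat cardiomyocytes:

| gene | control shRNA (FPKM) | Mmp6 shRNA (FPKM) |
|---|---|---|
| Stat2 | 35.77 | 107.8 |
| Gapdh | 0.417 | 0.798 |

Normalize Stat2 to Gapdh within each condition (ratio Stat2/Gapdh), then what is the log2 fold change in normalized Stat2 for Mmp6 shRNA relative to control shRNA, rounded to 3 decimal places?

Stat2/Gapdh (control shRNA) = 35.77 / 0.417 = 85.779
Stat2/Gapdh (Mmp6 shRNA) = 107.8 / 0.798 = 135.09
Fold change = 135.09 / 85.779 = 1.5748
log2(1.5748) = 0.6552

0.655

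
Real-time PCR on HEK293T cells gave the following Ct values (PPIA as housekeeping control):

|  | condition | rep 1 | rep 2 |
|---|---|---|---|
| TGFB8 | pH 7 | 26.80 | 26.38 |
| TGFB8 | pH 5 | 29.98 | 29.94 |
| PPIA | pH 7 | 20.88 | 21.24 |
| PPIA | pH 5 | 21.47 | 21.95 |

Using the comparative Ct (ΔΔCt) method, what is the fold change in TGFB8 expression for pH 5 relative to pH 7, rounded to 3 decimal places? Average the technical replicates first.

Mean Ct: TGFB8 pH 7 26.590; TGFB8 pH 5 29.960; PPIA pH 7 21.060; PPIA pH 5 21.710
ΔCt(pH 7) = 26.590 − 21.060 = 5.530
ΔCt(pH 5) = 29.960 − 21.710 = 8.250
ΔΔCt = 8.250 − 5.530 = 2.720
Fold change = 2^(−2.720) = 0.1518

0.152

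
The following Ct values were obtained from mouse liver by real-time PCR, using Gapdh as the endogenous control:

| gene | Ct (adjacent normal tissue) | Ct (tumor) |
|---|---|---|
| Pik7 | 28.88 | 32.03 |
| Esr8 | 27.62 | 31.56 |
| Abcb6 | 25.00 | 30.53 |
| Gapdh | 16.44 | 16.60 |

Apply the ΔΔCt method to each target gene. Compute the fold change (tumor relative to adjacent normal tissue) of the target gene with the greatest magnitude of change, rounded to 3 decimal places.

Pik7: ΔΔCt = (32.03−16.60) − (28.88−16.44) = 15.43 − 12.44 = 2.99; fold change = 2^-2.99 = 0.126
Esr8: ΔΔCt = (31.56−16.60) − (27.62−16.44) = 14.96 − 11.18 = 3.78; fold change = 2^-3.78 = 0.073
Abcb6: ΔΔCt = (30.53−16.60) − (25.00−16.44) = 13.93 − 8.56 = 5.37; fold change = 2^-5.37 = 0.024
Abcb6 has the largest |ΔΔCt| = 5.37.

0.024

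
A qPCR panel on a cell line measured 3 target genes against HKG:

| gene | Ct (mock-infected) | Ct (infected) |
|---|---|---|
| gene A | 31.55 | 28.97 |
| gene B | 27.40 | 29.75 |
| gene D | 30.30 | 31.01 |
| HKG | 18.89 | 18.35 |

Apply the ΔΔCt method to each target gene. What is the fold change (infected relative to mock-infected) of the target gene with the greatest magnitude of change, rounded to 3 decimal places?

gene A: ΔΔCt = (28.97−18.35) − (31.55−18.89) = 10.62 − 12.66 = -2.04; fold change = 2^2.04 = 4.112
gene B: ΔΔCt = (29.75−18.35) − (27.40−18.89) = 11.40 − 8.51 = 2.89; fold change = 2^-2.89 = 0.135
gene D: ΔΔCt = (31.01−18.35) − (30.30−18.89) = 12.66 − 11.41 = 1.25; fold change = 2^-1.25 = 0.420
gene B has the largest |ΔΔCt| = 2.89.

0.135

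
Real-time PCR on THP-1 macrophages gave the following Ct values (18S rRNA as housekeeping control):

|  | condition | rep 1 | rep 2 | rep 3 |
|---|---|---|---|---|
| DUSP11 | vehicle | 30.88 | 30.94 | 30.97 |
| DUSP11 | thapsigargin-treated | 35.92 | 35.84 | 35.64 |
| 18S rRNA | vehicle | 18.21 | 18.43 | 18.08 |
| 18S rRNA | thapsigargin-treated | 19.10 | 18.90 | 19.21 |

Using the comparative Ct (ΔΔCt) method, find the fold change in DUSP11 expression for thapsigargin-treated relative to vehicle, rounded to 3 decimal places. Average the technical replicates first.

0.061

Mean Ct: DUSP11 vehicle 30.930; DUSP11 thapsigargin-treated 35.800; 18S rRNA vehicle 18.240; 18S rRNA thapsigargin-treated 19.070
ΔCt(vehicle) = 30.930 − 18.240 = 12.690
ΔCt(thapsigargin-treated) = 35.800 − 19.070 = 16.730
ΔΔCt = 16.730 − 12.690 = 4.040
Fold change = 2^(−4.040) = 0.0608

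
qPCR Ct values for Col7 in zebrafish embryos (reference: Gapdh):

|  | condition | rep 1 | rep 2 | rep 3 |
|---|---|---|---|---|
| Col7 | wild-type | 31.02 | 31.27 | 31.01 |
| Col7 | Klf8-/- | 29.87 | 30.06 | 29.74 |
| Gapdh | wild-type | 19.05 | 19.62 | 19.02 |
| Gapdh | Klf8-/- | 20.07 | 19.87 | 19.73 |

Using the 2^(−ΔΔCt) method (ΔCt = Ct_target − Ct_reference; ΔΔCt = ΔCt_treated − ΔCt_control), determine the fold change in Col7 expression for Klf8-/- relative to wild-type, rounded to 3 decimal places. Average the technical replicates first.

Mean Ct: Col7 wild-type 31.100; Col7 Klf8-/- 29.890; Gapdh wild-type 19.230; Gapdh Klf8-/- 19.890
ΔCt(wild-type) = 31.100 − 19.230 = 11.870
ΔCt(Klf8-/-) = 29.890 − 19.890 = 10.000
ΔΔCt = 10.000 − 11.870 = -1.870
Fold change = 2^(−(-1.870)) = 2^1.870 = 3.6553

3.655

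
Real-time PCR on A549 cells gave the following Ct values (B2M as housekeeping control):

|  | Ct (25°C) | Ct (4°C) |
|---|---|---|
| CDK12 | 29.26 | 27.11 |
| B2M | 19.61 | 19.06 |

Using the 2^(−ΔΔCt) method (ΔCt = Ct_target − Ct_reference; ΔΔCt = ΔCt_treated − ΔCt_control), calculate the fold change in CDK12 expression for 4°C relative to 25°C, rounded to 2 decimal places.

3.03

ΔCt(25°C) = 29.260 − 19.610 = 9.650
ΔCt(4°C) = 27.110 − 19.060 = 8.050
ΔΔCt = 8.050 − 9.650 = -1.600
Fold change = 2^(−(-1.600)) = 2^1.600 = 3.031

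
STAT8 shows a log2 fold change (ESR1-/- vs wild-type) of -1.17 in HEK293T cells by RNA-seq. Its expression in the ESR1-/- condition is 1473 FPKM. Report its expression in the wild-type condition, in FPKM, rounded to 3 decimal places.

3314.422

Fold change = 2^(-1.17) = 0.4444
wild-type expression = 1473 / 0.4444 = 3314.422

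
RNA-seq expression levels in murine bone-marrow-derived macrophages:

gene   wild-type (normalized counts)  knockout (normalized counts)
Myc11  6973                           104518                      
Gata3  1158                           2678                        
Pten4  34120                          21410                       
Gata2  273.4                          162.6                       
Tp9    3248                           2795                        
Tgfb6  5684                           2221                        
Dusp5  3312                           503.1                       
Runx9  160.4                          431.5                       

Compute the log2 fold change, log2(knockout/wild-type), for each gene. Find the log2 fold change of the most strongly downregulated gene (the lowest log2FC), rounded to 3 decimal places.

log2(104518/6973) = 3.906  (Myc11)
log2(2678/1158) = 1.210  (Gata3)
log2(21410/34120) = -0.672  (Pten4)
log2(162.6/273.4) = -0.750  (Gata2)
log2(2795/3248) = -0.217  (Tp9)
log2(2221/5684) = -1.356  (Tgfb6)
log2(503.1/3312) = -2.719  (Dusp5)
log2(431.5/160.4) = 1.428  (Runx9)
Dusp5 is most strongly downregulated.

-2.719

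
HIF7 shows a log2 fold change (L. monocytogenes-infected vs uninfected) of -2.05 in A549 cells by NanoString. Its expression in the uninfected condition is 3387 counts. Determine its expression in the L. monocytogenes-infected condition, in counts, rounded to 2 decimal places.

817.91

Fold change = 2^(-2.05) = 0.2415
L. monocytogenes-infected expression = 3387 × 0.2415 = 817.91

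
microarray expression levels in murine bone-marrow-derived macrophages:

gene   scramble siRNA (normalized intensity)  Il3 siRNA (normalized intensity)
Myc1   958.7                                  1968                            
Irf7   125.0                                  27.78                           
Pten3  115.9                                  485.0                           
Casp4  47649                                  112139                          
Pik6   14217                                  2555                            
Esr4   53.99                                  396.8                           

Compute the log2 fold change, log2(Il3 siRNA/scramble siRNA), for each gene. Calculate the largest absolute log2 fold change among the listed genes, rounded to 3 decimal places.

log2(1968/958.7) = 1.038  (Myc1)
log2(27.78/125.0) = -2.170  (Irf7)
log2(485.0/115.9) = 2.065  (Pten3)
log2(112139/47649) = 1.235  (Casp4)
log2(2555/14217) = -2.476  (Pik6)
log2(396.8/53.99) = 2.878  (Esr4)
The largest magnitude belongs to Esr4.

2.878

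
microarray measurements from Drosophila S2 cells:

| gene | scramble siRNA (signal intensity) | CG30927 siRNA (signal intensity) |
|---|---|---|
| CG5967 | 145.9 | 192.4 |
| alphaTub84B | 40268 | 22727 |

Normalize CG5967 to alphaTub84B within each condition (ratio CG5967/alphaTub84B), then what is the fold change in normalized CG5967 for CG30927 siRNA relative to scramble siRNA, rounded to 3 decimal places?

2.337

CG5967/alphaTub84B (scramble siRNA) = 145.9 / 40268 = 0.0036232
CG5967/alphaTub84B (CG30927 siRNA) = 192.4 / 22727 = 0.0084657
Fold change = 0.0084657 / 0.0036232 = 2.3365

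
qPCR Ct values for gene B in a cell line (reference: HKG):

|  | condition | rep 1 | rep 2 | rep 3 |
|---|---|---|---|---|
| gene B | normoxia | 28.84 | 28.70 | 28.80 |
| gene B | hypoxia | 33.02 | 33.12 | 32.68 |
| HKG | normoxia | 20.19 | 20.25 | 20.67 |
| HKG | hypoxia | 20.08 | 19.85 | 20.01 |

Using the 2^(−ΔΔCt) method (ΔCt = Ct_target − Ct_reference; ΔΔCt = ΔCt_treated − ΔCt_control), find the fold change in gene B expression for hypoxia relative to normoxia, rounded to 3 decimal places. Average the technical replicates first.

0.043

Mean Ct: gene B normoxia 28.780; gene B hypoxia 32.940; HKG normoxia 20.370; HKG hypoxia 19.980
ΔCt(normoxia) = 28.780 − 20.370 = 8.410
ΔCt(hypoxia) = 32.940 − 19.980 = 12.960
ΔΔCt = 12.960 − 8.410 = 4.550
Fold change = 2^(−4.550) = 0.0427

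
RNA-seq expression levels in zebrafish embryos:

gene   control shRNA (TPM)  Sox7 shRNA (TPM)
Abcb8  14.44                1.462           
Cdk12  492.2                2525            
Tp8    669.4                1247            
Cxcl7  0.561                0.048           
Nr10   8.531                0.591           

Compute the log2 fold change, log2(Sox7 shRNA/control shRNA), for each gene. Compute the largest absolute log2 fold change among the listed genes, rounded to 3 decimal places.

log2(1.462/14.44) = -3.304  (Abcb8)
log2(2525/492.2) = 2.359  (Cdk12)
log2(1247/669.4) = 0.898  (Tp8)
log2(0.048/0.561) = -3.547  (Cxcl7)
log2(0.591/8.531) = -3.851  (Nr10)
The largest magnitude belongs to Nr10.

3.851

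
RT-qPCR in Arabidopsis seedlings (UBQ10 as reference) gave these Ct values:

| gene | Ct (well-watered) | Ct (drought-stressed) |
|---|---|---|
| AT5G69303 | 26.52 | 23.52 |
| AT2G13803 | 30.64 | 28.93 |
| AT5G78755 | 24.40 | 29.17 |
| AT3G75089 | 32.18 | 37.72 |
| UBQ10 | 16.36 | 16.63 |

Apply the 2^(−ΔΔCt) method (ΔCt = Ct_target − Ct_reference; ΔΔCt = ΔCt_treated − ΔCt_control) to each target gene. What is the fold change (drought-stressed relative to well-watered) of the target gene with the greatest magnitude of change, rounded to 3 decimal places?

AT5G69303: ΔΔCt = (23.52−16.63) − (26.52−16.36) = 6.89 − 10.16 = -3.27; fold change = 2^3.27 = 9.646
AT2G13803: ΔΔCt = (28.93−16.63) − (30.64−16.36) = 12.30 − 14.28 = -1.98; fold change = 2^1.98 = 3.945
AT5G78755: ΔΔCt = (29.17−16.63) − (24.40−16.36) = 12.54 − 8.04 = 4.50; fold change = 2^-4.50 = 0.044
AT3G75089: ΔΔCt = (37.72−16.63) − (32.18−16.36) = 21.09 − 15.82 = 5.27; fold change = 2^-5.27 = 0.026
AT3G75089 has the largest |ΔΔCt| = 5.27.

0.026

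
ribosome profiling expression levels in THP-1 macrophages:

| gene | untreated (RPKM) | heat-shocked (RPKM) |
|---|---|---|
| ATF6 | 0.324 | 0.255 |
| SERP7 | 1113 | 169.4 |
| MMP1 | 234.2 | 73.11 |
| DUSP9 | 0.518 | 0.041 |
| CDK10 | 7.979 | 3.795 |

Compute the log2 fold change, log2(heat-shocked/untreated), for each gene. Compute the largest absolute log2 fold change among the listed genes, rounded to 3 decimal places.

3.659

log2(0.255/0.324) = -0.345  (ATF6)
log2(169.4/1113) = -2.716  (SERP7)
log2(73.11/234.2) = -1.680  (MMP1)
log2(0.041/0.518) = -3.659  (DUSP9)
log2(3.795/7.979) = -1.072  (CDK10)
The largest magnitude belongs to DUSP9.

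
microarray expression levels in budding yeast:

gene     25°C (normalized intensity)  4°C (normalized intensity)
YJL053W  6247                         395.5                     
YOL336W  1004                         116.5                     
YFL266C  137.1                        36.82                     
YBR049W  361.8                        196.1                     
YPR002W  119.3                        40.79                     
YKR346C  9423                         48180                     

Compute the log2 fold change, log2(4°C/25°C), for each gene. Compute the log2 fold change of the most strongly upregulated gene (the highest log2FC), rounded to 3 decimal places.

2.354

log2(395.5/6247) = -3.981  (YJL053W)
log2(116.5/1004) = -3.107  (YOL336W)
log2(36.82/137.1) = -1.897  (YFL266C)
log2(196.1/361.8) = -0.884  (YBR049W)
log2(40.79/119.3) = -1.548  (YPR002W)
log2(48180/9423) = 2.354  (YKR346C)
YKR346C is most strongly upregulated.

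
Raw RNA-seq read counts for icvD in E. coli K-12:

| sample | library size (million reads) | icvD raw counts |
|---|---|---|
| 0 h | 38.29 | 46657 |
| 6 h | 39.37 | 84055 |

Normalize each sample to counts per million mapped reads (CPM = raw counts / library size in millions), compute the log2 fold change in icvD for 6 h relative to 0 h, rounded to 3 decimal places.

0.809

CPM(0 h) = 46657 / 38.29 = 1218.5166
CPM(6 h) = 84055 / 39.37 = 2135.0013
Fold change = 2135.0013 / 1218.5166 = 1.75213
log2(1.75213) = 0.8091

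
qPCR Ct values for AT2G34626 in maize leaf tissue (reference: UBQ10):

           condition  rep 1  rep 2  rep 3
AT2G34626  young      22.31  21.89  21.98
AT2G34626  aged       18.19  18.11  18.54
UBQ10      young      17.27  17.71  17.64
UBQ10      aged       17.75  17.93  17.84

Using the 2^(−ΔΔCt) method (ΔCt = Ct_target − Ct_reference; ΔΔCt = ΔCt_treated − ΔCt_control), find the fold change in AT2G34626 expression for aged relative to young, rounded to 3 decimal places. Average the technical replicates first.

16.912

Mean Ct: AT2G34626 young 22.060; AT2G34626 aged 18.280; UBQ10 young 17.540; UBQ10 aged 17.840
ΔCt(young) = 22.060 − 17.540 = 4.520
ΔCt(aged) = 18.280 − 17.840 = 0.440
ΔΔCt = 0.440 − 4.520 = -4.080
Fold change = 2^(−(-4.080)) = 2^4.080 = 16.9123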